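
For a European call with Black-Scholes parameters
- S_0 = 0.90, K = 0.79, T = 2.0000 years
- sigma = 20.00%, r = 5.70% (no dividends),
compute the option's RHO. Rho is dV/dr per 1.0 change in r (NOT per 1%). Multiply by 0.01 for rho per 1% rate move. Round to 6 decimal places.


d1 = 1.0053708486; d2 = 0.7225281361
phi(d1) = 0.2406711489; exp(-qT) = 1.0000000000; exp(-rT) = 0.8922579559
N(d2) = 0.7650150834
Rho = K*T*exp(-rT)*N(d2) = 0.7900 * 2.0000 * 0.8922579559 * 0.7650150834 = 1.078493

Answer: Rho = 1.078493


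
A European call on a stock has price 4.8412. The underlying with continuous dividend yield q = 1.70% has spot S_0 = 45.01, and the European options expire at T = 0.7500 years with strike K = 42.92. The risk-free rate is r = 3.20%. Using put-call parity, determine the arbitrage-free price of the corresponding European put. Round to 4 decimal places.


Answer: Put price = 2.3036

Derivation:
Put-call parity: C - P = S_0 * exp(-qT) - K * exp(-rT).
S_0 * exp(-qT) = 45.0100 * 0.98733094 = 44.43976547
K * exp(-rT) = 42.9200 * 0.97628571 = 41.90218266
P = C - S*exp(-qT) + K*exp(-rT)
P = 4.8412 - 44.43976547 + 41.90218266 = 2.3036


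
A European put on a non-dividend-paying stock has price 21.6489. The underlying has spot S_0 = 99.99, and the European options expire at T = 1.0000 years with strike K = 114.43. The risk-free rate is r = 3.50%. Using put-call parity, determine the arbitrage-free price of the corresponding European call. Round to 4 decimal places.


Put-call parity: C - P = S_0 * exp(-qT) - K * exp(-rT).
S_0 * exp(-qT) = 99.9900 * 1.00000000 = 99.99000000
K * exp(-rT) = 114.4300 * 0.96560542 = 110.49422778
C = P + S*exp(-qT) - K*exp(-rT)
C = 21.6489 + 99.99000000 - 110.49422778 = 11.1447

Answer: Call price = 11.1447


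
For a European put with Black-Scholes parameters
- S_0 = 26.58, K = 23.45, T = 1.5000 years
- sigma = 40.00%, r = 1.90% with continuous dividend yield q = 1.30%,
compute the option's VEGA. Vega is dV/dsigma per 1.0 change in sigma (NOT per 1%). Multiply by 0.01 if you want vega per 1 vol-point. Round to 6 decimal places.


d1 = 0.5190643462; d2 = 0.0291663977
phi(d1) = 0.3486619569; exp(-qT) = 0.9806888952; exp(-rT) = 0.9719022941
Vega = S * exp(-qT) * phi(d1) * sqrt(T) = 26.5800 * 0.9806888952 * 0.3486619569 * 1.2247448714 = 11.131058

Answer: Vega = 11.131058


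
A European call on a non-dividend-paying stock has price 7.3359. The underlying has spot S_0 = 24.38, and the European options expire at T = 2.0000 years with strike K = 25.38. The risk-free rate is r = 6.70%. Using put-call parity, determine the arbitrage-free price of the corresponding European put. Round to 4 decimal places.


Answer: Put price = 5.1530

Derivation:
Put-call parity: C - P = S_0 * exp(-qT) - K * exp(-rT).
S_0 * exp(-qT) = 24.3800 * 1.00000000 = 24.38000000
K * exp(-rT) = 25.3800 * 0.87459006 = 22.19709584
P = C - S*exp(-qT) + K*exp(-rT)
P = 7.3359 - 24.38000000 + 22.19709584 = 5.1530


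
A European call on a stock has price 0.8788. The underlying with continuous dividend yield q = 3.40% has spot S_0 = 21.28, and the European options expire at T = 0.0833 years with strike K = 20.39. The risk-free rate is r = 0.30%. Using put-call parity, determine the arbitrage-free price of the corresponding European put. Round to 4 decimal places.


Put-call parity: C - P = S_0 * exp(-qT) - K * exp(-rT).
S_0 * exp(-qT) = 21.2800 * 0.99717181 = 21.21981605
K * exp(-rT) = 20.3900 * 0.99975013 = 20.38490518
P = C - S*exp(-qT) + K*exp(-rT)
P = 0.8788 - 21.21981605 + 20.38490518 = 0.0439

Answer: Put price = 0.0439


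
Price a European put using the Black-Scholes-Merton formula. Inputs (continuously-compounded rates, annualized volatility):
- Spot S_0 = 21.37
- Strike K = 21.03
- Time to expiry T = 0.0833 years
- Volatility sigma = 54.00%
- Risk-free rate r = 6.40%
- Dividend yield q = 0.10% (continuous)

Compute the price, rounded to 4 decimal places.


d1 = (ln(S/K) + (r - q + 0.5*sigma^2) * T) / (sigma * sqrt(T)) = 0.21450364
d2 = d1 - sigma * sqrt(T) = 0.05865024
exp(-rT) = 0.99468299; exp(-qT) = 0.99991670
P = K * exp(-rT) * N(-d2) - S_0 * exp(-qT) * N(-d1)
N(-d1) = 0.41507717; N(-d2) = 0.47661535
P = 21.0300 * 0.99468299 * 0.47661535 - 21.3700 * 0.99991670 * 0.41507717 = 1.1005

Answer: Price = 1.1005


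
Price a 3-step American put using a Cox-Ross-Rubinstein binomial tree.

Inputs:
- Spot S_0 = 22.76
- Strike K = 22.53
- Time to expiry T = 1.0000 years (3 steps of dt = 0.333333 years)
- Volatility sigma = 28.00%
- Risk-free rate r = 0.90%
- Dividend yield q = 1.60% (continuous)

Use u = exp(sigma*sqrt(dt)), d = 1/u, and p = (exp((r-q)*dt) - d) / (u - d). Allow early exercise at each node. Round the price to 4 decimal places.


dt = T/N = 0.333333
u = exp(sigma*sqrt(dt)) = 1.175458; d = 1/u = 0.850732
p = (exp((r-q)*dt) - d) / (u - d) = 0.452496
Discount per step: exp(-r*dt) = 0.997004
Stock lattice S(k, i) with i counting down-moves:
  k=0: S(0,0) = 22.7600
  k=1: S(1,0) = 26.7534; S(1,1) = 19.3627
  k=2: S(2,0) = 31.4475; S(2,1) = 22.7600; S(2,2) = 16.4724
  k=3: S(3,0) = 36.9653; S(3,1) = 26.7534; S(3,2) = 19.3627; S(3,3) = 14.0136
Terminal payoffs V(N, i) = max(K - S_T, 0):
  V(3,0) = 0.000000; V(3,1) = 0.000000; V(3,2) = 3.167339; V(3,3) = 8.516371
Backward induction: V(k, i) = exp(-r*dt) * [p * V(k+1, i) + (1-p) * V(k+1, i+1)]; then take max(V_cont, immediate exercise) for American.
  V(2,0) = exp(-r*dt) * [p*0.000000 + (1-p)*0.000000] = 0.000000; exercise = 0.000000; V(2,0) = max -> 0.000000
  V(2,1) = exp(-r*dt) * [p*0.000000 + (1-p)*3.167339] = 1.728936; exercise = 0.000000; V(2,1) = max -> 1.728936
  V(2,2) = exp(-r*dt) * [p*3.167339 + (1-p)*8.516371] = 6.077694; exercise = 6.057564; V(2,2) = max -> 6.077694
  V(1,0) = exp(-r*dt) * [p*0.000000 + (1-p)*1.728936] = 0.943764; exercise = 0.000000; V(1,0) = max -> 0.943764
  V(1,1) = exp(-r*dt) * [p*1.728936 + (1-p)*6.077694] = 4.097587; exercise = 3.167339; V(1,1) = max -> 4.097587
  V(0,0) = exp(-r*dt) * [p*0.943764 + (1-p)*4.097587] = 2.662494; exercise = 0.000000; V(0,0) = max -> 2.662494

Answer: Price = V(0,0) = 2.6625


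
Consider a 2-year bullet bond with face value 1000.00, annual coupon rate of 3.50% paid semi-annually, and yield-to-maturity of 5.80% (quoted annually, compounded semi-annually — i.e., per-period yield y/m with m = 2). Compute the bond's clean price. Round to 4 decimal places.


Coupon per period c = face * coupon_rate / m = 17.500000
Periods per year m = 2; per-period yield y/m = 0.029000
Number of cashflows N = 4
Cashflows (t years, CF_t, discount factor 1/(1+y/m)^(m*t), PV):
  t = 0.5000: CF_t = 17.500000, DF = 0.971817, PV = 17.006803
  t = 1.0000: CF_t = 17.500000, DF = 0.944429, PV = 16.527505
  t = 1.5000: CF_t = 17.500000, DF = 0.917812, PV = 16.061715
  t = 2.0000: CF_t = 1017.500000, DF = 0.891946, PV = 907.554927
Price P = sum_t PV_t = 957.150950

Answer: Price = 957.1510


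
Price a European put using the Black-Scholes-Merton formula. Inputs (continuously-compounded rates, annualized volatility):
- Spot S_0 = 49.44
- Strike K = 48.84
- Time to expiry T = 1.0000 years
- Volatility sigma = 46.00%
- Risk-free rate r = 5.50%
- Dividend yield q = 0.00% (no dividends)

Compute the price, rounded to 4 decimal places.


Answer: Price = 7.1855

Derivation:
d1 = (ln(S/K) + (r - q + 0.5*sigma^2) * T) / (sigma * sqrt(T)) = 0.37610905
d2 = d1 - sigma * sqrt(T) = -0.08389095
exp(-rT) = 0.94648515; exp(-qT) = 1.00000000
P = K * exp(-rT) * N(-d2) - S_0 * exp(-qT) * N(-d1)
N(-d1) = 0.35341791; N(-d2) = 0.53342843
P = 48.8400 * 0.94648515 * 0.53342843 - 49.4400 * 1.00000000 * 0.35341791 = 7.1855


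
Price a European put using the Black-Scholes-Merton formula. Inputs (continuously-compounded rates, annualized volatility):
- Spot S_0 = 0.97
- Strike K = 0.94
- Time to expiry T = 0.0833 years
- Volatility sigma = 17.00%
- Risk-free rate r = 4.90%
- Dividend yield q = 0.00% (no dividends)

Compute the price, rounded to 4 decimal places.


Answer: Price = 0.0064

Derivation:
d1 = (ln(S/K) + (r - q + 0.5*sigma^2) * T) / (sigma * sqrt(T)) = 0.74802025
d2 = d1 - sigma * sqrt(T) = 0.69895529
exp(-rT) = 0.99592662; exp(-qT) = 1.00000000
P = K * exp(-rT) * N(-d2) - S_0 * exp(-qT) * N(-d1)
N(-d1) = 0.22722397; N(-d2) = 0.24228999
P = 0.9400 * 0.99592662 * 0.24228999 - 0.9700 * 1.00000000 * 0.22722397 = 0.0064


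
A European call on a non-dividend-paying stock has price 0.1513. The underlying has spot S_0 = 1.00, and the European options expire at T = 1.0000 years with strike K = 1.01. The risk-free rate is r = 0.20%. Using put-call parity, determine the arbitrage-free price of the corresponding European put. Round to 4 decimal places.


Put-call parity: C - P = S_0 * exp(-qT) - K * exp(-rT).
S_0 * exp(-qT) = 1.0000 * 1.00000000 = 1.00000000
K * exp(-rT) = 1.0100 * 0.99800200 = 1.00798202
P = C - S*exp(-qT) + K*exp(-rT)
P = 0.1513 - 1.00000000 + 1.00798202 = 0.1593

Answer: Put price = 0.1593


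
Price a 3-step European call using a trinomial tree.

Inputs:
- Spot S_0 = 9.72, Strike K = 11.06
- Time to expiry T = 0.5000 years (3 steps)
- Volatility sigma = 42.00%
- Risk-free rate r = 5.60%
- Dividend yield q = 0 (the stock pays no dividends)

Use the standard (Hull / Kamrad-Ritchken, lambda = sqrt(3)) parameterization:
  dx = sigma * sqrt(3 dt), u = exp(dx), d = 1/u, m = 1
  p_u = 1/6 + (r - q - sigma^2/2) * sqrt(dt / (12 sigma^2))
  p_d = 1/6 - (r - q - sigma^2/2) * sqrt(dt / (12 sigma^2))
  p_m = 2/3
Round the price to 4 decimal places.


dt = T/N = 0.166667; dx = sigma*sqrt(3*dt) = 0.296985
u = exp(dx) = 1.345795; d = 1/u = 0.743055
p_u = 0.157631, p_m = 0.666667, p_d = 0.175702
Discount per step: exp(-r*dt) = 0.990710
Stock lattice S(k, j) with j the centered position index:
  k=0: S(0,+0) = 9.7200
  k=1: S(1,-1) = 7.2225; S(1,+0) = 9.7200; S(1,+1) = 13.0811
  k=2: S(2,-2) = 5.3667; S(2,-1) = 7.2225; S(2,+0) = 9.7200; S(2,+1) = 13.0811; S(2,+2) = 17.6045
  k=3: S(3,-3) = 3.9878; S(3,-2) = 5.3667; S(3,-1) = 7.2225; S(3,+0) = 9.7200; S(3,+1) = 13.0811; S(3,+2) = 17.6045; S(3,+3) = 23.6921
Terminal payoffs V(N, j) = max(S_T - K, 0):
  V(3,-3) = 0.000000; V(3,-2) = 0.000000; V(3,-1) = 0.000000; V(3,+0) = 0.000000; V(3,+1) = 2.021127; V(3,+2) = 6.544513; V(3,+3) = 12.632065
Backward induction: V(k, j) = exp(-r*dt) * [p_u * V(k+1, j+1) + p_m * V(k+1, j) + p_d * V(k+1, j-1)]
  V(2,-2) = exp(-r*dt) * [p_u*0.000000 + p_m*0.000000 + p_d*0.000000] = 0.000000
  V(2,-1) = exp(-r*dt) * [p_u*0.000000 + p_m*0.000000 + p_d*0.000000] = 0.000000
  V(2,+0) = exp(-r*dt) * [p_u*2.021127 + p_m*0.000000 + p_d*0.000000] = 0.315633
  V(2,+1) = exp(-r*dt) * [p_u*6.544513 + p_m*2.021127 + p_d*0.000000] = 2.356938
  V(2,+2) = exp(-r*dt) * [p_u*12.632065 + p_m*6.544513 + p_d*2.021127] = 6.647006
  V(1,-1) = exp(-r*dt) * [p_u*0.315633 + p_m*0.000000 + p_d*0.000000] = 0.049292
  V(1,+0) = exp(-r*dt) * [p_u*2.356938 + p_m*0.315633 + p_d*0.000000] = 0.576543
  V(1,+1) = exp(-r*dt) * [p_u*6.647006 + p_m*2.356938 + p_d*0.315633] = 2.649680
  V(0,+0) = exp(-r*dt) * [p_u*2.649680 + p_m*0.576543 + p_d*0.049292] = 0.803164

Answer: Price = V(0,0) = 0.8032


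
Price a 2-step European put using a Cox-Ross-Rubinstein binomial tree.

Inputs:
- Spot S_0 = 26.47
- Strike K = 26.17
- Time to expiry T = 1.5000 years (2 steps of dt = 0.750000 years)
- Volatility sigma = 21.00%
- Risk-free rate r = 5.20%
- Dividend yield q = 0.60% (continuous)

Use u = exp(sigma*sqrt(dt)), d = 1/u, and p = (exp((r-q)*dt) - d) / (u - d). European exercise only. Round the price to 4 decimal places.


Answer: Price = V(0,0) = 1.4515

Derivation:
dt = T/N = 0.750000
u = exp(sigma*sqrt(dt)) = 1.199453; d = 1/u = 0.833714
p = (exp((r-q)*dt) - d) / (u - d) = 0.550634
Discount per step: exp(-r*dt) = 0.961751
Stock lattice S(k, i) with i counting down-moves:
  k=0: S(0,0) = 26.4700
  k=1: S(1,0) = 31.7495; S(1,1) = 22.0684
  k=2: S(2,0) = 38.0820; S(2,1) = 26.4700; S(2,2) = 18.3987
Terminal payoffs V(N, i) = max(K - S_T, 0):
  V(2,0) = 0.000000; V(2,1) = 0.000000; V(2,2) = 7.771275
Backward induction: V(k, i) = exp(-r*dt) * [p * V(k+1, i) + (1-p) * V(k+1, i+1)].
  V(1,0) = exp(-r*dt) * [p*0.000000 + (1-p)*0.000000] = 0.000000
  V(1,1) = exp(-r*dt) * [p*0.000000 + (1-p)*7.771275] = 3.358573
  V(0,0) = exp(-r*dt) * [p*0.000000 + (1-p)*3.358573] = 1.451501


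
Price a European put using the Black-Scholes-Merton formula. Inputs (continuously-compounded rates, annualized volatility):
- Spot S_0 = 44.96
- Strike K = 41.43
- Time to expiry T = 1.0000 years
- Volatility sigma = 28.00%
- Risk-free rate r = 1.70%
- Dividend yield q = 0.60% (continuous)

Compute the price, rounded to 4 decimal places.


d1 = (ln(S/K) + (r - q + 0.5*sigma^2) * T) / (sigma * sqrt(T)) = 0.47131411
d2 = d1 - sigma * sqrt(T) = 0.19131411
exp(-rT) = 0.98314368; exp(-qT) = 0.99401796
P = K * exp(-rT) * N(-d2) - S_0 * exp(-qT) * N(-d1)
N(-d1) = 0.31870822; N(-d2) = 0.42413976
P = 41.4300 * 0.98314368 * 0.42413976 - 44.9600 * 0.99401796 * 0.31870822 = 3.0325

Answer: Price = 3.0325


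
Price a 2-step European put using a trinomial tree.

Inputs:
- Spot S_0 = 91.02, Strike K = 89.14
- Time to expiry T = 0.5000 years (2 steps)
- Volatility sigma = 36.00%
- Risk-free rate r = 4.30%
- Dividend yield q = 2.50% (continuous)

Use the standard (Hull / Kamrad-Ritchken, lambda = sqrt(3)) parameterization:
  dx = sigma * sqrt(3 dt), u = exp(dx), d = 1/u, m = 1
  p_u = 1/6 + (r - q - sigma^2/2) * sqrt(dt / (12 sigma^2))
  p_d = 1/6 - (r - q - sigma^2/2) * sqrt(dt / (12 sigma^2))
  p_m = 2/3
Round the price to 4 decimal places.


Answer: Price = V(0,0) = 6.8024

Derivation:
dt = T/N = 0.250000; dx = sigma*sqrt(3*dt) = 0.311769
u = exp(dx) = 1.365839; d = 1/u = 0.732151
p_u = 0.147903, p_m = 0.666667, p_d = 0.185431
Discount per step: exp(-r*dt) = 0.989308
Stock lattice S(k, j) with j the centered position index:
  k=0: S(0,+0) = 91.0200
  k=1: S(1,-1) = 66.6403; S(1,+0) = 91.0200; S(1,+1) = 124.3187
  k=2: S(2,-2) = 48.7908; S(2,-1) = 66.6403; S(2,+0) = 91.0200; S(2,+1) = 124.3187; S(2,+2) = 169.7994
Terminal payoffs V(N, j) = max(K - S_T, 0):
  V(2,-2) = 40.349239; V(2,-1) = 22.499659; V(2,+0) = 0.000000; V(2,+1) = 0.000000; V(2,+2) = 0.000000
Backward induction: V(k, j) = exp(-r*dt) * [p_u * V(k+1, j+1) + p_m * V(k+1, j) + p_d * V(k+1, j-1)]
  V(1,-1) = exp(-r*dt) * [p_u*0.000000 + p_m*22.499659 + p_d*40.349239] = 22.241370
  V(1,+0) = exp(-r*dt) * [p_u*0.000000 + p_m*0.000000 + p_d*22.499659] = 4.127514
  V(1,+1) = exp(-r*dt) * [p_u*0.000000 + p_m*0.000000 + p_d*0.000000] = 0.000000
  V(0,+0) = exp(-r*dt) * [p_u*0.000000 + p_m*4.127514 + p_d*22.241370] = 6.802385


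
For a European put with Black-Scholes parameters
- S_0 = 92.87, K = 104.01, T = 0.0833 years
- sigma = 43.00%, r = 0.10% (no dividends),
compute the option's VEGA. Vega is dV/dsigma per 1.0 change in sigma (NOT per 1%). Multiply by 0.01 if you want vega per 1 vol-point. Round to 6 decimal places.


d1 = -0.8500994327; d2 = -0.9742049121
phi(d1) = 0.2779613911; exp(-qT) = 1.0000000000; exp(-rT) = 0.9999167035
Vega = S * exp(-qT) * phi(d1) * sqrt(T) = 92.8700 * 1.0000000000 * 0.2779613911 * 0.2886173938 = 7.450449

Answer: Vega = 7.450449


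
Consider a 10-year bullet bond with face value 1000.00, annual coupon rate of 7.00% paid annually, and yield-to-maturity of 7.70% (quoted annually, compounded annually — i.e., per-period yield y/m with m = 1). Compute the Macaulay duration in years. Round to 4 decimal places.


Answer: Macaulay duration = 7.4472 years

Derivation:
Coupon per period c = face * coupon_rate / m = 70.000000
Periods per year m = 1; per-period yield y/m = 0.077000
Number of cashflows N = 10
Cashflows (t years, CF_t, discount factor 1/(1+y/m)^(m*t), PV):
  t = 1.0000: CF_t = 70.000000, DF = 0.928505, PV = 64.995357
  t = 2.0000: CF_t = 70.000000, DF = 0.862122, PV = 60.348521
  t = 3.0000: CF_t = 70.000000, DF = 0.800484, PV = 56.033910
  t = 4.0000: CF_t = 70.000000, DF = 0.743254, PV = 52.027772
  t = 5.0000: CF_t = 70.000000, DF = 0.690115, PV = 48.308052
  t = 6.0000: CF_t = 70.000000, DF = 0.640775, PV = 44.854273
  t = 7.0000: CF_t = 70.000000, DF = 0.594963, PV = 41.647421
  t = 8.0000: CF_t = 70.000000, DF = 0.552426, PV = 38.669843
  t = 9.0000: CF_t = 70.000000, DF = 0.512931, PV = 35.905147
  t = 10.0000: CF_t = 1070.000000, DF = 0.476259, PV = 509.596862
Price P = sum_t PV_t = 952.387159
Macaulay numerator sum_t t * PV_t:
  t * PV_t at t = 1.0000: 64.995357
  t * PV_t at t = 2.0000: 120.697043
  t * PV_t at t = 3.0000: 168.101731
  t * PV_t at t = 4.0000: 208.111087
  t * PV_t at t = 5.0000: 241.540259
  t * PV_t at t = 6.0000: 269.125637
  t * PV_t at t = 7.0000: 291.531950
  t * PV_t at t = 8.0000: 309.358747
  t * PV_t at t = 9.0000: 323.146324
  t * PV_t at t = 10.0000: 5095.968616
Macaulay duration D = (sum_t t * PV_t) / P = 7092.576751 / 952.387159 = 7.447157


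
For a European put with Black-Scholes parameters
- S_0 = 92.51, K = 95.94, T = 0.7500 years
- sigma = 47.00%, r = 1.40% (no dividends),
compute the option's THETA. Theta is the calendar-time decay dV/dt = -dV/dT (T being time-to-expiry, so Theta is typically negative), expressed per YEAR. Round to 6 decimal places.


Answer: Theta = -9.112612

Derivation:
d1 = 0.1398692465; d2 = -0.2671626933
phi(d1) = 0.3950589691; exp(-qT) = 1.0000000000; exp(-rT) = 0.9895549326
Theta = -S*exp(-qT)*phi(d1)*sigma/(2*sqrt(T)) + r*K*exp(-rT)*N(-d2) - q*S*exp(-qT)*N(-d1)
N(-d1) = 0.4443816501; N(-d2) = 0.6053280506; sqrt(T) = 0.8660254038
Term 1 = -92.5100 * 1.0000000000 * 0.3950589691 * 0.4700 / (2 * 0.8660254038) = -9.9171718193
Term 2 = 0.0140 * 95.9400 * 0.9895549326 * 0.6053280506 = 0.8045600371
Term 3 = 0 (no dividend yield, q = 0)
Theta = -9.9171718193 + (0.8045600371) + (0.0000000000) = -9.112612


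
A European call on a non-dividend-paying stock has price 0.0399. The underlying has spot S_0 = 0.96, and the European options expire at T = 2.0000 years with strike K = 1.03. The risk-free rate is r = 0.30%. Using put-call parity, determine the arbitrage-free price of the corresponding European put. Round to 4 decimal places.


Answer: Put price = 0.1037

Derivation:
Put-call parity: C - P = S_0 * exp(-qT) - K * exp(-rT).
S_0 * exp(-qT) = 0.9600 * 1.00000000 = 0.96000000
K * exp(-rT) = 1.0300 * 0.99401796 = 1.02383850
P = C - S*exp(-qT) + K*exp(-rT)
P = 0.0399 - 0.96000000 + 1.02383850 = 0.1037


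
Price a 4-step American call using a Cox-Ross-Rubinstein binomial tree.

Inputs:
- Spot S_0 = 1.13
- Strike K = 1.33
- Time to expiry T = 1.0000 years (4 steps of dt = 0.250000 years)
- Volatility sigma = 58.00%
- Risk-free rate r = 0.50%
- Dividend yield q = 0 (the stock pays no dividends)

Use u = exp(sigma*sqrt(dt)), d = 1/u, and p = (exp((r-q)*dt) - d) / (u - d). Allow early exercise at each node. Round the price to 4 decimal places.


Answer: Price = V(0,0) = 0.2017

Derivation:
dt = T/N = 0.250000
u = exp(sigma*sqrt(dt)) = 1.336427; d = 1/u = 0.748264
p = (exp((r-q)*dt) - d) / (u - d) = 0.430130
Discount per step: exp(-r*dt) = 0.998751
Stock lattice S(k, i) with i counting down-moves:
  k=0: S(0,0) = 1.1300
  k=1: S(1,0) = 1.5102; S(1,1) = 0.8455
  k=2: S(2,0) = 2.0182; S(2,1) = 1.1300; S(2,2) = 0.6327
  k=3: S(3,0) = 2.6972; S(3,1) = 1.5102; S(3,2) = 0.8455; S(3,3) = 0.4734
  k=4: S(4,0) = 3.6046; S(4,1) = 2.0182; S(4,2) = 1.1300; S(4,3) = 0.6327; S(4,4) = 0.3542
Terminal payoffs V(N, i) = max(S_T - K, 0):
  V(4,0) = 2.274625; V(4,1) = 0.688223; V(4,2) = 0.000000; V(4,3) = 0.000000; V(4,4) = 0.000000
Backward induction: V(k, i) = exp(-r*dt) * [p * V(k+1, i) + (1-p) * V(k+1, i+1)]; then take max(V_cont, immediate exercise) for American.
  V(3,0) = exp(-r*dt) * [p*2.274625 + (1-p)*0.688223] = 1.368871; exercise = 1.367209; V(3,0) = max -> 1.368871
  V(3,1) = exp(-r*dt) * [p*0.688223 + (1-p)*0.000000] = 0.295656; exercise = 0.180163; V(3,1) = max -> 0.295656
  V(3,2) = exp(-r*dt) * [p*0.000000 + (1-p)*0.000000] = 0.000000; exercise = 0.000000; V(3,2) = max -> 0.000000
  V(3,3) = exp(-r*dt) * [p*0.000000 + (1-p)*0.000000] = 0.000000; exercise = 0.000000; V(3,3) = max -> 0.000000
  V(2,0) = exp(-r*dt) * [p*1.368871 + (1-p)*0.295656] = 0.756332; exercise = 0.688223; V(2,0) = max -> 0.756332
  V(2,1) = exp(-r*dt) * [p*0.295656 + (1-p)*0.000000] = 0.127012; exercise = 0.000000; V(2,1) = max -> 0.127012
  V(2,2) = exp(-r*dt) * [p*0.000000 + (1-p)*0.000000] = 0.000000; exercise = 0.000000; V(2,2) = max -> 0.000000
  V(1,0) = exp(-r*dt) * [p*0.756332 + (1-p)*0.127012] = 0.397205; exercise = 0.180163; V(1,0) = max -> 0.397205
  V(1,1) = exp(-r*dt) * [p*0.127012 + (1-p)*0.000000] = 0.054563; exercise = 0.000000; V(1,1) = max -> 0.054563
  V(0,0) = exp(-r*dt) * [p*0.397205 + (1-p)*0.054563] = 0.201692; exercise = 0.000000; V(0,0) = max -> 0.201692


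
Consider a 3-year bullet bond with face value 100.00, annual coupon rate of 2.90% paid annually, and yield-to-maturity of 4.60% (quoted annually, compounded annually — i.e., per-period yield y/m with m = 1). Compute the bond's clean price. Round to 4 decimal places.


Answer: Price = 95.3356

Derivation:
Coupon per period c = face * coupon_rate / m = 2.900000
Periods per year m = 1; per-period yield y/m = 0.046000
Number of cashflows N = 3
Cashflows (t years, CF_t, discount factor 1/(1+y/m)^(m*t), PV):
  t = 1.0000: CF_t = 2.900000, DF = 0.956023, PV = 2.772467
  t = 2.0000: CF_t = 2.900000, DF = 0.913980, PV = 2.650542
  t = 3.0000: CF_t = 102.900000, DF = 0.873786, PV = 89.912551
Price P = sum_t PV_t = 95.335559


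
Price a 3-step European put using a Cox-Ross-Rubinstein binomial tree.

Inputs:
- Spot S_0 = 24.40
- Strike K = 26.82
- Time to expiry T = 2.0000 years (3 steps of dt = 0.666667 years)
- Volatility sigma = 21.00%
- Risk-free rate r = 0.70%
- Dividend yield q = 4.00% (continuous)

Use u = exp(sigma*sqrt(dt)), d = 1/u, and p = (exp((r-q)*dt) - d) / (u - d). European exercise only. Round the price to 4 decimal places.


Answer: Price = V(0,0) = 5.3644

Derivation:
dt = T/N = 0.666667
u = exp(sigma*sqrt(dt)) = 1.187042; d = 1/u = 0.842430
p = (exp((r-q)*dt) - d) / (u - d) = 0.394096
Discount per step: exp(-r*dt) = 0.995344
Stock lattice S(k, i) with i counting down-moves:
  k=0: S(0,0) = 24.4000
  k=1: S(1,0) = 28.9638; S(1,1) = 20.5553
  k=2: S(2,0) = 34.3813; S(2,1) = 24.4000; S(2,2) = 17.3164
  k=3: S(3,0) = 40.8120; S(3,1) = 28.9638; S(3,2) = 20.5553; S(3,3) = 14.5879
Terminal payoffs V(N, i) = max(K - S_T, 0):
  V(3,0) = 0.000000; V(3,1) = 0.000000; V(3,2) = 6.264699; V(3,3) = 12.232131
Backward induction: V(k, i) = exp(-r*dt) * [p * V(k+1, i) + (1-p) * V(k+1, i+1)].
  V(2,0) = exp(-r*dt) * [p*0.000000 + (1-p)*0.000000] = 0.000000
  V(2,1) = exp(-r*dt) * [p*0.000000 + (1-p)*6.264699] = 3.778136
  V(2,2) = exp(-r*dt) * [p*6.264699 + (1-p)*12.232131] = 9.834391
  V(1,0) = exp(-r*dt) * [p*0.000000 + (1-p)*3.778136] = 2.278530
  V(1,1) = exp(-r*dt) * [p*3.778136 + (1-p)*9.834391] = 7.412972
  V(0,0) = exp(-r*dt) * [p*2.278530 + (1-p)*7.412972] = 5.364418


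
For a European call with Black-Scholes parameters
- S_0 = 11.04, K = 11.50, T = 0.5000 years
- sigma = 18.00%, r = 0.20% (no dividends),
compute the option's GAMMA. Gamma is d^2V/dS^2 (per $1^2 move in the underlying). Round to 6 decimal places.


Answer: Gamma = 0.275230

Derivation:
d1 = -0.2492315271; d2 = -0.3765107477
phi(d1) = 0.3867422957; exp(-qT) = 1.0000000000; exp(-rT) = 0.9990004998
Gamma = exp(-qT) * phi(d1) / (S * sigma * sqrt(T)) = 1.0000000000 * 0.3867422957 / (11.0400 * 0.1800 * 0.7071067812) = 0.275230


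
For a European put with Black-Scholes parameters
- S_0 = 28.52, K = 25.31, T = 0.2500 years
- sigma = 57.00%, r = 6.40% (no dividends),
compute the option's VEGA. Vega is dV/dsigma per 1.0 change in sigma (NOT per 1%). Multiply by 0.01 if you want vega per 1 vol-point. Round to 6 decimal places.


d1 = 0.6176088456; d2 = 0.3326088456
phi(d1) = 0.3296714006; exp(-qT) = 1.0000000000; exp(-rT) = 0.9841273201
Vega = S * exp(-qT) * phi(d1) * sqrt(T) = 28.5200 * 1.0000000000 * 0.3296714006 * 0.5000000000 = 4.701114

Answer: Vega = 4.701114


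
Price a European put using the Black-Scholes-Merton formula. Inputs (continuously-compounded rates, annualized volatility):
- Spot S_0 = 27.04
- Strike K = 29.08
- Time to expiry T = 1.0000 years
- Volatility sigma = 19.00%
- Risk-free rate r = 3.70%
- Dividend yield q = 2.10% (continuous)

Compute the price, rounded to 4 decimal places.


Answer: Price = 2.9263

Derivation:
d1 = (ln(S/K) + (r - q + 0.5*sigma^2) * T) / (sigma * sqrt(T)) = -0.20359685
d2 = d1 - sigma * sqrt(T) = -0.39359685
exp(-rT) = 0.96367614; exp(-qT) = 0.97921896
P = K * exp(-rT) * N(-d2) - S_0 * exp(-qT) * N(-d1)
N(-d1) = 0.58066572; N(-d2) = 0.65306065
P = 29.0800 * 0.96367614 * 0.65306065 - 27.0400 * 0.97921896 * 0.58066572 = 2.9263


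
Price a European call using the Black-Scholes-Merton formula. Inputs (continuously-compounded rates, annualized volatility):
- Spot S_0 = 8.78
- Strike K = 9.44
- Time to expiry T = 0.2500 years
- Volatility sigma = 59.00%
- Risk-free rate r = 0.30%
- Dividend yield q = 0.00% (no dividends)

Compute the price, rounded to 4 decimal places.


d1 = (ln(S/K) + (r - q + 0.5*sigma^2) * T) / (sigma * sqrt(T)) = -0.09565109
d2 = d1 - sigma * sqrt(T) = -0.39065109
exp(-rT) = 0.99925028; exp(-qT) = 1.00000000
C = S_0 * exp(-qT) * N(d1) - K * exp(-rT) * N(d2)
N(d1) = 0.46189884; N(d2) = 0.34802758
C = 8.7800 * 1.00000000 * 0.46189884 - 9.4400 * 0.99925028 * 0.34802758 = 0.7726

Answer: Price = 0.7726


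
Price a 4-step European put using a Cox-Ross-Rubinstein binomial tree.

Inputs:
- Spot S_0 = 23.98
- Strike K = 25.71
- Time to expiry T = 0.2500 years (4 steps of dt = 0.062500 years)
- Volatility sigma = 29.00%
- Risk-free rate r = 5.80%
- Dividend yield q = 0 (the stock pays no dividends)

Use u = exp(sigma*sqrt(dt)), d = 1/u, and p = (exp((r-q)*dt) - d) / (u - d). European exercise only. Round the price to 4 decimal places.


dt = T/N = 0.062500
u = exp(sigma*sqrt(dt)) = 1.075193; d = 1/u = 0.930066
p = (exp((r-q)*dt) - d) / (u - d) = 0.506906
Discount per step: exp(-r*dt) = 0.996382
Stock lattice S(k, i) with i counting down-moves:
  k=0: S(0,0) = 23.9800
  k=1: S(1,0) = 25.7831; S(1,1) = 22.3030
  k=2: S(2,0) = 27.7218; S(2,1) = 23.9800; S(2,2) = 20.7432
  k=3: S(3,0) = 29.8063; S(3,1) = 25.7831; S(3,2) = 22.3030; S(3,3) = 19.2926
  k=4: S(4,0) = 32.0475; S(4,1) = 27.7218; S(4,2) = 23.9800; S(4,3) = 20.7432; S(4,4) = 17.9434
Terminal payoffs V(N, i) = max(K - S_T, 0):
  V(4,0) = 0.000000; V(4,1) = 0.000000; V(4,2) = 1.730000; V(4,3) = 4.966765; V(4,4) = 7.766640
Backward induction: V(k, i) = exp(-r*dt) * [p * V(k+1, i) + (1-p) * V(k+1, i+1)].
  V(3,0) = exp(-r*dt) * [p*0.000000 + (1-p)*0.000000] = 0.000000
  V(3,1) = exp(-r*dt) * [p*0.000000 + (1-p)*1.730000] = 0.849965
  V(3,2) = exp(-r*dt) * [p*1.730000 + (1-p)*4.966765] = 3.313993
  V(3,3) = exp(-r*dt) * [p*4.966765 + (1-p)*7.766640] = 6.324398
  V(2,0) = exp(-r*dt) * [p*0.000000 + (1-p)*0.849965] = 0.417596
  V(2,1) = exp(-r*dt) * [p*0.849965 + (1-p)*3.313993] = 2.057490
  V(2,2) = exp(-r*dt) * [p*3.313993 + (1-p)*6.324398] = 4.781042
  V(1,0) = exp(-r*dt) * [p*0.417596 + (1-p)*2.057490] = 1.221780
  V(1,1) = exp(-r*dt) * [p*2.057490 + (1-p)*4.781042] = 3.388152
  V(0,0) = exp(-r*dt) * [p*1.221780 + (1-p)*3.388152] = 2.281718

Answer: Price = V(0,0) = 2.2817


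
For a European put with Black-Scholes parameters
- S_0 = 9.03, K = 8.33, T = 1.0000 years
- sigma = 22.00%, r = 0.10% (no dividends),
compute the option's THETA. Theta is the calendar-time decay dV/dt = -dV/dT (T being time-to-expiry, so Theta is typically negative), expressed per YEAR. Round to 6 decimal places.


d1 = 0.4813132330; d2 = 0.2613132330
phi(d1) = 0.3553081822; exp(-qT) = 1.0000000000; exp(-rT) = 0.9990004998
Theta = -S*exp(-qT)*phi(d1)*sigma/(2*sqrt(T)) + r*K*exp(-rT)*N(-d2) - q*S*exp(-qT)*N(-d1)
N(-d1) = 0.3151469467; N(-d2) = 0.3969254813; sqrt(T) = 1.0000000000
Term 1 = -9.0300 * 1.0000000000 * 0.3553081822 * 0.2200 / (2 * 1.0000000000) = -0.3529276174
Term 2 = 0.0010 * 8.3300 * 0.9990004998 * 0.3969254813 = 0.0033030845
Term 3 = 0 (no dividend yield, q = 0)
Theta = -0.3529276174 + (0.0033030845) + (0.0000000000) = -0.349625

Answer: Theta = -0.349625


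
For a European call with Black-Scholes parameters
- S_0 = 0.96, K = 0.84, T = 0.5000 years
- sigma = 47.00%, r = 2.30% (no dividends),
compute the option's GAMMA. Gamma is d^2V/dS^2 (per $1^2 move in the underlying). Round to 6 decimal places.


d1 = 0.6025644817; d2 = 0.2702242945
phi(d1) = 0.3327111741; exp(-qT) = 1.0000000000; exp(-rT) = 0.9885658722
Gamma = exp(-qT) * phi(d1) / (S * sigma * sqrt(T)) = 1.0000000000 * 0.3327111741 / (0.9600 * 0.4700 * 0.7071067812) = 1.042829

Answer: Gamma = 1.042829


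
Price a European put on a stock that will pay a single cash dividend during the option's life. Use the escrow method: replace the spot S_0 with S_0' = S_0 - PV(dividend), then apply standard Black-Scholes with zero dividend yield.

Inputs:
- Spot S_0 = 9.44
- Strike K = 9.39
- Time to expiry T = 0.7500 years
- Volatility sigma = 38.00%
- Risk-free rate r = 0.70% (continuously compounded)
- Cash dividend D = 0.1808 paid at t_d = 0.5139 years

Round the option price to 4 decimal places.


Answer: Price = 1.2564

Derivation:
PV(D) = D * exp(-r * t_d) = 0.1808 * 0.99640916 = 0.18015078
S_0' = S_0 - PV(D) = 9.4400 - 0.18015078 = 9.25984922
d1 = (ln(S_0'/K) + (r + sigma^2/2)*T) / (sigma*sqrt(T)) = 0.13808539
d2 = d1 - sigma*sqrt(T) = -0.19100426
exp(-rT) = 0.99476376
N(-d1) = 0.44508647; N(-d2) = 0.57573887
P = K * exp(-rT) * N(-d2) - S_0' * N(-d1) = 9.3900 * 0.99476376 * 0.57573887 - 9.25984922 * 0.44508647 = 1.2564


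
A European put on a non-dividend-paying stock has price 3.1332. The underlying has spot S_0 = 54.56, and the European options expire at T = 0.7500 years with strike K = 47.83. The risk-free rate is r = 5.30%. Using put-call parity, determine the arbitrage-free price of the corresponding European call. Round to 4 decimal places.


Answer: Call price = 11.7272

Derivation:
Put-call parity: C - P = S_0 * exp(-qT) - K * exp(-rT).
S_0 * exp(-qT) = 54.5600 * 1.00000000 = 54.56000000
K * exp(-rT) = 47.8300 * 0.96102967 = 45.96604895
C = P + S*exp(-qT) - K*exp(-rT)
C = 3.1332 + 54.56000000 - 45.96604895 = 11.7272


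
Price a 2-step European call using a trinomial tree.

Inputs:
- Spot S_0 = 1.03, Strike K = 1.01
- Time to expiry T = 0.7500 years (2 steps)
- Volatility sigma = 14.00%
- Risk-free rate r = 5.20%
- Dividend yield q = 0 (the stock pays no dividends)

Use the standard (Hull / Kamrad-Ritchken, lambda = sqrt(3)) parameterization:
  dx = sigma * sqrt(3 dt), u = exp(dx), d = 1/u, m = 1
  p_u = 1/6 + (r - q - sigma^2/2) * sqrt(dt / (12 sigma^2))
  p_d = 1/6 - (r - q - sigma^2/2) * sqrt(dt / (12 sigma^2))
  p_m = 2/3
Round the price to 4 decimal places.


dt = T/N = 0.375000; dx = sigma*sqrt(3*dt) = 0.148492
u = exp(dx) = 1.160084; d = 1/u = 0.862007
p_u = 0.219952, p_m = 0.666667, p_d = 0.113381
Discount per step: exp(-r*dt) = 0.980689
Stock lattice S(k, j) with j the centered position index:
  k=0: S(0,+0) = 1.0300
  k=1: S(1,-1) = 0.8879; S(1,+0) = 1.0300; S(1,+1) = 1.1949
  k=2: S(2,-2) = 0.7653; S(2,-1) = 0.8879; S(2,+0) = 1.0300; S(2,+1) = 1.1949; S(2,+2) = 1.3862
Terminal payoffs V(N, j) = max(S_T - K, 0):
  V(2,-2) = 0.000000; V(2,-1) = 0.000000; V(2,+0) = 0.020000; V(2,+1) = 0.184887; V(2,+2) = 0.376169
Backward induction: V(k, j) = exp(-r*dt) * [p_u * V(k+1, j+1) + p_m * V(k+1, j) + p_d * V(k+1, j-1)]
  V(1,-1) = exp(-r*dt) * [p_u*0.020000 + p_m*0.000000 + p_d*0.000000] = 0.004314
  V(1,+0) = exp(-r*dt) * [p_u*0.184887 + p_m*0.020000 + p_d*0.000000] = 0.052957
  V(1,+1) = exp(-r*dt) * [p_u*0.376169 + p_m*0.184887 + p_d*0.020000] = 0.204243
  V(0,+0) = exp(-r*dt) * [p_u*0.204243 + p_m*0.052957 + p_d*0.004314] = 0.079159

Answer: Price = V(0,0) = 0.0792


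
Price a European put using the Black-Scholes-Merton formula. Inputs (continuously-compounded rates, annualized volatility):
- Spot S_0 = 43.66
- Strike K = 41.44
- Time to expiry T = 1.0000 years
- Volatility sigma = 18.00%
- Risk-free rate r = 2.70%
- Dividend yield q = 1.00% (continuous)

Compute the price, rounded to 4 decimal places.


d1 = (ln(S/K) + (r - q + 0.5*sigma^2) * T) / (sigma * sqrt(T)) = 0.47436530
d2 = d1 - sigma * sqrt(T) = 0.29436530
exp(-rT) = 0.97336124; exp(-qT) = 0.99004983
P = K * exp(-rT) * N(-d2) - S_0 * exp(-qT) * N(-d1)
N(-d1) = 0.31761972; N(-d2) = 0.38423939
P = 41.4400 * 0.97336124 * 0.38423939 - 43.6600 * 0.99004983 * 0.31761972 = 1.7694

Answer: Price = 1.7694


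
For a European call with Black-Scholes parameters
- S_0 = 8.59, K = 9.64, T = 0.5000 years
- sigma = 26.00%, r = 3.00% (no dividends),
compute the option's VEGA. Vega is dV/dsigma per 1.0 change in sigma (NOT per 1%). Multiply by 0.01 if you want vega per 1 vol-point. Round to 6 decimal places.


Answer: Vega = 2.186142

Derivation:
d1 = -0.4537578876; d2 = -0.6376056507
phi(d1) = 0.3599152674; exp(-qT) = 1.0000000000; exp(-rT) = 0.9851119396
Vega = S * exp(-qT) * phi(d1) * sqrt(T) = 8.5900 * 1.0000000000 * 0.3599152674 * 0.7071067812 = 2.186142


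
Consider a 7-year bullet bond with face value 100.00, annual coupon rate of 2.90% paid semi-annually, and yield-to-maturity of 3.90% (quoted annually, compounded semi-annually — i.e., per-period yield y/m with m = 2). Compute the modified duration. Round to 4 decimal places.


Coupon per period c = face * coupon_rate / m = 1.450000
Periods per year m = 2; per-period yield y/m = 0.019500
Number of cashflows N = 14
Cashflows (t years, CF_t, discount factor 1/(1+y/m)^(m*t), PV):
  t = 0.5000: CF_t = 1.450000, DF = 0.980873, PV = 1.422266
  t = 1.0000: CF_t = 1.450000, DF = 0.962112, PV = 1.395062
  t = 1.5000: CF_t = 1.450000, DF = 0.943709, PV = 1.368379
  t = 2.0000: CF_t = 1.450000, DF = 0.925659, PV = 1.342206
  t = 2.5000: CF_t = 1.450000, DF = 0.907954, PV = 1.316533
  t = 3.0000: CF_t = 1.450000, DF = 0.890588, PV = 1.291352
  t = 3.5000: CF_t = 1.450000, DF = 0.873553, PV = 1.266652
  t = 4.0000: CF_t = 1.450000, DF = 0.856845, PV = 1.242425
  t = 4.5000: CF_t = 1.450000, DF = 0.840456, PV = 1.218661
  t = 5.0000: CF_t = 1.450000, DF = 0.824380, PV = 1.195352
  t = 5.5000: CF_t = 1.450000, DF = 0.808613, PV = 1.172488
  t = 6.0000: CF_t = 1.450000, DF = 0.793146, PV = 1.150062
  t = 6.5000: CF_t = 1.450000, DF = 0.777976, PV = 1.128065
  t = 7.0000: CF_t = 101.450000, DF = 0.763095, PV = 77.416018
Price P = sum_t PV_t = 93.925520
First compute Macaulay numerator sum_t t * PV_t:
  t * PV_t at t = 0.5000: 0.711133
  t * PV_t at t = 1.0000: 1.395062
  t * PV_t at t = 1.5000: 2.052568
  t * PV_t at t = 2.0000: 2.684411
  t * PV_t at t = 2.5000: 3.291333
  t * PV_t at t = 3.0000: 3.874056
  t * PV_t at t = 3.5000: 4.433283
  t * PV_t at t = 4.0000: 4.969700
  t * PV_t at t = 4.5000: 5.483975
  t * PV_t at t = 5.0000: 5.976758
  t * PV_t at t = 5.5000: 6.448685
  t * PV_t at t = 6.0000: 6.900372
  t * PV_t at t = 6.5000: 7.332421
  t * PV_t at t = 7.0000: 541.912127
Macaulay duration D = 597.465884 / 93.925520 = 6.361060
Modified duration = D / (1 + y/m) = 6.361060 / (1 + 0.019500) = 6.239392

Answer: Modified duration = 6.2394


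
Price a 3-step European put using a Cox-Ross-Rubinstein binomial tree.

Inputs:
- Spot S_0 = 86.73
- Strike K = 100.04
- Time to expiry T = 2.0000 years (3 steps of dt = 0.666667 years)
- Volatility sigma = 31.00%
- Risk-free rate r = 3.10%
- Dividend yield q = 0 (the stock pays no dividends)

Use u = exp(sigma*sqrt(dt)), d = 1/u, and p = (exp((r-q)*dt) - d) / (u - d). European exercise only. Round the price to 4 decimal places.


Answer: Price = V(0,0) = 19.9675

Derivation:
dt = T/N = 0.666667
u = exp(sigma*sqrt(dt)) = 1.288030; d = 1/u = 0.776379
p = (exp((r-q)*dt) - d) / (u - d) = 0.477870
Discount per step: exp(-r*dt) = 0.979545
Stock lattice S(k, i) with i counting down-moves:
  k=0: S(0,0) = 86.7300
  k=1: S(1,0) = 111.7108; S(1,1) = 67.3354
  k=2: S(2,0) = 143.8869; S(2,1) = 86.7300; S(2,2) = 52.2778
  k=3: S(3,0) = 185.3307; S(3,1) = 111.7108; S(3,2) = 67.3354; S(3,3) = 40.5874
Terminal payoffs V(N, i) = max(K - S_T, 0):
  V(3,0) = 0.000000; V(3,1) = 0.000000; V(3,2) = 32.704613; V(3,3) = 59.452586
Backward induction: V(k, i) = exp(-r*dt) * [p * V(k+1, i) + (1-p) * V(k+1, i+1)].
  V(2,0) = exp(-r*dt) * [p*0.000000 + (1-p)*0.000000] = 0.000000
  V(2,1) = exp(-r*dt) * [p*0.000000 + (1-p)*32.704613] = 16.726788
  V(2,2) = exp(-r*dt) * [p*32.704613 + (1-p)*59.452586] = 45.715916
  V(1,0) = exp(-r*dt) * [p*0.000000 + (1-p)*16.726788] = 8.554923
  V(1,1) = exp(-r*dt) * [p*16.726788 + (1-p)*45.715916] = 31.211151
  V(0,0) = exp(-r*dt) * [p*8.554923 + (1-p)*31.211151] = 19.967473


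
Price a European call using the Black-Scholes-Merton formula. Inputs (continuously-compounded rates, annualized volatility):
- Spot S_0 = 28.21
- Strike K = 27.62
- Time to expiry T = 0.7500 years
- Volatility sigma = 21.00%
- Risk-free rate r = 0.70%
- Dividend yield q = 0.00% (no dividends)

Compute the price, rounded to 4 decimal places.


Answer: Price = 2.4058

Derivation:
d1 = (ln(S/K) + (r - q + 0.5*sigma^2) * T) / (sigma * sqrt(T)) = 0.23602011
d2 = d1 - sigma * sqrt(T) = 0.05415478
exp(-rT) = 0.99476376; exp(-qT) = 1.00000000
C = S_0 * exp(-qT) * N(d1) - K * exp(-rT) * N(d2)
N(d1) = 0.59329147; N(d2) = 0.52159408
C = 28.2100 * 1.00000000 * 0.59329147 - 27.6200 * 0.99476376 * 0.52159408 = 2.4058


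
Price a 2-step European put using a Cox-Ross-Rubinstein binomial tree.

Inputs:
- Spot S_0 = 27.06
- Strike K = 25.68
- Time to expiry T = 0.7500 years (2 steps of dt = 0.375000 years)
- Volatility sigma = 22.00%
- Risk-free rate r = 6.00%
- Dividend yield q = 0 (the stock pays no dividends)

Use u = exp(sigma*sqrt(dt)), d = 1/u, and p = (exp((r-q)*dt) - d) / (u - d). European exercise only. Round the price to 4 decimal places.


Answer: Price = V(0,0) = 0.9677

Derivation:
dt = T/N = 0.375000
u = exp(sigma*sqrt(dt)) = 1.144219; d = 1/u = 0.873959
p = (exp((r-q)*dt) - d) / (u - d) = 0.550567
Discount per step: exp(-r*dt) = 0.977751
Stock lattice S(k, i) with i counting down-moves:
  k=0: S(0,0) = 27.0600
  k=1: S(1,0) = 30.9626; S(1,1) = 23.6493
  k=2: S(2,0) = 35.4279; S(2,1) = 27.0600; S(2,2) = 20.6685
Terminal payoffs V(N, i) = max(K - S_T, 0):
  V(2,0) = 0.000000; V(2,1) = 0.000000; V(2,2) = 5.011460
Backward induction: V(k, i) = exp(-r*dt) * [p * V(k+1, i) + (1-p) * V(k+1, i+1)].
  V(1,0) = exp(-r*dt) * [p*0.000000 + (1-p)*0.000000] = 0.000000
  V(1,1) = exp(-r*dt) * [p*0.000000 + (1-p)*5.011460] = 2.202203
  V(0,0) = exp(-r*dt) * [p*0.000000 + (1-p)*2.202203] = 0.967721


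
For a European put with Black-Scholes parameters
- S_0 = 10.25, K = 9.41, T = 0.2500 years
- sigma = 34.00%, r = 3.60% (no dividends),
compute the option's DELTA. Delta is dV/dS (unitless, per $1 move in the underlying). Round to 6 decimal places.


Answer: Delta = -0.260790

Derivation:
d1 = 0.6409103058; d2 = 0.4709103058
phi(d1) = 0.3248728048; exp(-qT) = 1.0000000000; exp(-rT) = 0.9910403788
N(-d1) = 0.2607904798
Delta = -exp(-qT) * N(-d1) = -1.0000000000 * 0.2607904798 = -0.260790


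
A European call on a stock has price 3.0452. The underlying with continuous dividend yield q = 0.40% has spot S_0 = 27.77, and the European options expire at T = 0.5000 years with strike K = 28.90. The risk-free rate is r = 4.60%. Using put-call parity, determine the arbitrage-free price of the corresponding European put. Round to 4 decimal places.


Answer: Put price = 3.5736

Derivation:
Put-call parity: C - P = S_0 * exp(-qT) - K * exp(-rT).
S_0 * exp(-qT) = 27.7700 * 0.99800200 = 27.71451550
K * exp(-rT) = 28.9000 * 0.97726248 = 28.24288578
P = C - S*exp(-qT) + K*exp(-rT)
P = 3.0452 - 27.71451550 + 28.24288578 = 3.5736


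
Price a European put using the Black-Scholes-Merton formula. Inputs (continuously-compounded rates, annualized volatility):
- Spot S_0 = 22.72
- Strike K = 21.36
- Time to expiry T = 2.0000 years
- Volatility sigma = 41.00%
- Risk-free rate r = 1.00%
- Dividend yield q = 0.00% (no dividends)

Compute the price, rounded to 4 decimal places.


Answer: Price = 4.1360

Derivation:
d1 = (ln(S/K) + (r - q + 0.5*sigma^2) * T) / (sigma * sqrt(T)) = 0.43086186
d2 = d1 - sigma * sqrt(T) = -0.14896570
exp(-rT) = 0.98019867; exp(-qT) = 1.00000000
P = K * exp(-rT) * N(-d2) - S_0 * exp(-qT) * N(-d1)
N(-d1) = 0.33328441; N(-d2) = 0.55920965
P = 21.3600 * 0.98019867 * 0.55920965 - 22.7200 * 1.00000000 * 0.33328441 = 4.1360
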